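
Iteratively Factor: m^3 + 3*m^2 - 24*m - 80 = (m + 4)*(m^2 - m - 20) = (m - 5)*(m + 4)*(m + 4)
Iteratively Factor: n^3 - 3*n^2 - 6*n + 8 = (n - 4)*(n^2 + n - 2) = (n - 4)*(n - 1)*(n + 2)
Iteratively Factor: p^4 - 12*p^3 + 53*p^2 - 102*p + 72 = (p - 3)*(p^3 - 9*p^2 + 26*p - 24) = (p - 3)*(p - 2)*(p^2 - 7*p + 12) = (p - 4)*(p - 3)*(p - 2)*(p - 3)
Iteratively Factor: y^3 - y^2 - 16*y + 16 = (y - 4)*(y^2 + 3*y - 4) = (y - 4)*(y + 4)*(y - 1)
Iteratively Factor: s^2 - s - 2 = (s + 1)*(s - 2)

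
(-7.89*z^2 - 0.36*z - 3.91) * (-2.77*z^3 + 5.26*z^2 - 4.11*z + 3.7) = 21.8553*z^5 - 40.5042*z^4 + 41.365*z^3 - 48.28*z^2 + 14.7381*z - 14.467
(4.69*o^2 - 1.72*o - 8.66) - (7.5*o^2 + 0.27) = -2.81*o^2 - 1.72*o - 8.93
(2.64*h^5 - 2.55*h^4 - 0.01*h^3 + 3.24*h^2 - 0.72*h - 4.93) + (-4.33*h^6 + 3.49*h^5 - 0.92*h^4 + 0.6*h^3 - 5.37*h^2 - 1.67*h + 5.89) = -4.33*h^6 + 6.13*h^5 - 3.47*h^4 + 0.59*h^3 - 2.13*h^2 - 2.39*h + 0.96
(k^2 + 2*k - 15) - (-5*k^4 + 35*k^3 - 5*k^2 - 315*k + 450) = 5*k^4 - 35*k^3 + 6*k^2 + 317*k - 465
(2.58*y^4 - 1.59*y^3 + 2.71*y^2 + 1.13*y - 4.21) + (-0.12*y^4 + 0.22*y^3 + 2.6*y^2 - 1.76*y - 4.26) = 2.46*y^4 - 1.37*y^3 + 5.31*y^2 - 0.63*y - 8.47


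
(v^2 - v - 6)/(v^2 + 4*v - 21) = (v + 2)/(v + 7)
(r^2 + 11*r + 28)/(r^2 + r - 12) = (r + 7)/(r - 3)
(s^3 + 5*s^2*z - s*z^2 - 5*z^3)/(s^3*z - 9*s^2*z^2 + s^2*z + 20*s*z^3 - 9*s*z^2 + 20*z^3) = (s^3 + 5*s^2*z - s*z^2 - 5*z^3)/(z*(s^3 - 9*s^2*z + s^2 + 20*s*z^2 - 9*s*z + 20*z^2))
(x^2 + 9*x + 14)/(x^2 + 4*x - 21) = (x + 2)/(x - 3)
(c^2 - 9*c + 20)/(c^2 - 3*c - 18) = (-c^2 + 9*c - 20)/(-c^2 + 3*c + 18)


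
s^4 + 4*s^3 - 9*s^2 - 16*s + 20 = (s - 2)*(s - 1)*(s + 2)*(s + 5)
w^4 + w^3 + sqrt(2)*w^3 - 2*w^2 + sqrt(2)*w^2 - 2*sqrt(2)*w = w*(w - 1)*(w + 2)*(w + sqrt(2))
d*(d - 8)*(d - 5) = d^3 - 13*d^2 + 40*d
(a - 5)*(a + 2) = a^2 - 3*a - 10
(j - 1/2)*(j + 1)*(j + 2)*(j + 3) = j^4 + 11*j^3/2 + 8*j^2 + j/2 - 3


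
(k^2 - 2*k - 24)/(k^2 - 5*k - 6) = (k + 4)/(k + 1)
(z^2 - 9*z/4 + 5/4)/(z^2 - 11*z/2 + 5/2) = (4*z^2 - 9*z + 5)/(2*(2*z^2 - 11*z + 5))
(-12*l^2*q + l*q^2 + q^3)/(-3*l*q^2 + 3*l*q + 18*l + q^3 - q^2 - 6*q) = q*(4*l + q)/(q^2 - q - 6)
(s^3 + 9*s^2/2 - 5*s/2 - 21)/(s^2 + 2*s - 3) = (s^2 + 3*s/2 - 7)/(s - 1)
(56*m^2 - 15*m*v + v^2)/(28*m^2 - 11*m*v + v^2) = (-8*m + v)/(-4*m + v)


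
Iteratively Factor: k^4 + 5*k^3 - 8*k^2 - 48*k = (k + 4)*(k^3 + k^2 - 12*k) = (k - 3)*(k + 4)*(k^2 + 4*k) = k*(k - 3)*(k + 4)*(k + 4)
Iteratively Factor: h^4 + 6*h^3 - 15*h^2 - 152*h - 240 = (h + 4)*(h^3 + 2*h^2 - 23*h - 60) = (h + 4)^2*(h^2 - 2*h - 15) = (h + 3)*(h + 4)^2*(h - 5)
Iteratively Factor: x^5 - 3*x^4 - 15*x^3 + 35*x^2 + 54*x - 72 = (x - 4)*(x^4 + x^3 - 11*x^2 - 9*x + 18) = (x - 4)*(x - 1)*(x^3 + 2*x^2 - 9*x - 18) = (x - 4)*(x - 1)*(x + 2)*(x^2 - 9) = (x - 4)*(x - 1)*(x + 2)*(x + 3)*(x - 3)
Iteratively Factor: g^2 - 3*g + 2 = (g - 2)*(g - 1)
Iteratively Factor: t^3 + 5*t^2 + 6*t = (t)*(t^2 + 5*t + 6) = t*(t + 3)*(t + 2)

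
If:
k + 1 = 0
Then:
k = -1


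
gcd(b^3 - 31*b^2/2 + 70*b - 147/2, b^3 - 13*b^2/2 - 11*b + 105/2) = b - 7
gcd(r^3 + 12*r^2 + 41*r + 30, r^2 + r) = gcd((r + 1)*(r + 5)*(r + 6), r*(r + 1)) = r + 1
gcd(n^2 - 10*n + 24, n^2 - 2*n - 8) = n - 4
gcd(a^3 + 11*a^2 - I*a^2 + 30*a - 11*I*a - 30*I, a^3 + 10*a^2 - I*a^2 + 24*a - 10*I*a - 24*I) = a^2 + a*(6 - I) - 6*I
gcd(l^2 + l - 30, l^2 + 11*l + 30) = l + 6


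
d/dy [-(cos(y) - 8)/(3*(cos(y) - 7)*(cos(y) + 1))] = (sin(y)^2 + 16*cos(y) - 56)*sin(y)/(3*(cos(y) - 7)^2*(cos(y) + 1)^2)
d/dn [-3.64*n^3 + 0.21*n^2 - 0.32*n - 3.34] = -10.92*n^2 + 0.42*n - 0.32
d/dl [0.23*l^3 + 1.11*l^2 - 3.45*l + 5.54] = 0.69*l^2 + 2.22*l - 3.45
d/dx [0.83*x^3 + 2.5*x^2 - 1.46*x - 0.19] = 2.49*x^2 + 5.0*x - 1.46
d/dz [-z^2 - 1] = -2*z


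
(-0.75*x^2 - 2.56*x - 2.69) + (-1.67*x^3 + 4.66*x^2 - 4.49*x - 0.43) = -1.67*x^3 + 3.91*x^2 - 7.05*x - 3.12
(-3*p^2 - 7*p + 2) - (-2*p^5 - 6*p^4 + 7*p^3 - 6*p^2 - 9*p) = 2*p^5 + 6*p^4 - 7*p^3 + 3*p^2 + 2*p + 2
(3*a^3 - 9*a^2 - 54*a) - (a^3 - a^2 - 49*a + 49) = 2*a^3 - 8*a^2 - 5*a - 49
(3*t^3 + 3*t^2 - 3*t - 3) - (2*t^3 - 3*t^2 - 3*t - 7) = t^3 + 6*t^2 + 4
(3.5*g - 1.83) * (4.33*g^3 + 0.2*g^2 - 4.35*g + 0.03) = 15.155*g^4 - 7.2239*g^3 - 15.591*g^2 + 8.0655*g - 0.0549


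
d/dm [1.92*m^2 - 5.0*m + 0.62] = 3.84*m - 5.0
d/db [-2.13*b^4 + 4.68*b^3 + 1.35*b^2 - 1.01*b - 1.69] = -8.52*b^3 + 14.04*b^2 + 2.7*b - 1.01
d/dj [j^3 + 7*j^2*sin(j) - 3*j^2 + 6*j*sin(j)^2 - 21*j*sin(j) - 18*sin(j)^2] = 7*j^2*cos(j) + 3*j^2 + 14*j*sin(j) + 6*j*sin(2*j) - 21*j*cos(j) - 6*j + 6*sin(j)^2 - 21*sin(j) - 18*sin(2*j)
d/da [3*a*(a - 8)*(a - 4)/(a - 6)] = 6*(a^3 - 15*a^2 + 72*a - 96)/(a^2 - 12*a + 36)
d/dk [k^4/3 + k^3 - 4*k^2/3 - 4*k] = 4*k^3/3 + 3*k^2 - 8*k/3 - 4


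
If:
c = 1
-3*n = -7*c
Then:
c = 1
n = 7/3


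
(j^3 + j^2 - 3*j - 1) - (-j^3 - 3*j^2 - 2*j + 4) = 2*j^3 + 4*j^2 - j - 5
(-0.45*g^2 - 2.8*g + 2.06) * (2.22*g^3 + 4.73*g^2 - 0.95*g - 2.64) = -0.999*g^5 - 8.3445*g^4 - 8.2433*g^3 + 13.5918*g^2 + 5.435*g - 5.4384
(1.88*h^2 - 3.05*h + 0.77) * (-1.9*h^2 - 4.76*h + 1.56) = -3.572*h^4 - 3.1538*h^3 + 15.9878*h^2 - 8.4232*h + 1.2012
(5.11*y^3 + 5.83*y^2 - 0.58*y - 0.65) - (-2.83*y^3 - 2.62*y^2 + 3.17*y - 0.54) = 7.94*y^3 + 8.45*y^2 - 3.75*y - 0.11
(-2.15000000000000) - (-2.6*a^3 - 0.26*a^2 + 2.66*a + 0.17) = 2.6*a^3 + 0.26*a^2 - 2.66*a - 2.32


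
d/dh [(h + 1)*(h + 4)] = 2*h + 5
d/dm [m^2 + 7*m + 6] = 2*m + 7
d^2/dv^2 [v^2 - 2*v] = 2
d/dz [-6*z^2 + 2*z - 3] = 2 - 12*z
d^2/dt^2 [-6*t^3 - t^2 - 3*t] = -36*t - 2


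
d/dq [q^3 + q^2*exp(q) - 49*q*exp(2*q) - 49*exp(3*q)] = q^2*exp(q) + 3*q^2 - 98*q*exp(2*q) + 2*q*exp(q) - 147*exp(3*q) - 49*exp(2*q)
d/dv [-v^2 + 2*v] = 2 - 2*v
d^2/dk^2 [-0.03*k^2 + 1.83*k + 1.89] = -0.0600000000000000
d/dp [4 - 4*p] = -4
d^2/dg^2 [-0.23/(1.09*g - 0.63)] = -0.546526/(1.09*g - 0.63)^3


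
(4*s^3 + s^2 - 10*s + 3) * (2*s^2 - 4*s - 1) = 8*s^5 - 14*s^4 - 28*s^3 + 45*s^2 - 2*s - 3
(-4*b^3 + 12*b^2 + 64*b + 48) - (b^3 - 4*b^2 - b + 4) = -5*b^3 + 16*b^2 + 65*b + 44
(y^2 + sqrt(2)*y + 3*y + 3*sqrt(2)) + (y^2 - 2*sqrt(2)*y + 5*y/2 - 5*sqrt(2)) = 2*y^2 - sqrt(2)*y + 11*y/2 - 2*sqrt(2)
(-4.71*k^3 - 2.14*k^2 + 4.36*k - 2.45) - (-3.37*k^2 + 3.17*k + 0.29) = -4.71*k^3 + 1.23*k^2 + 1.19*k - 2.74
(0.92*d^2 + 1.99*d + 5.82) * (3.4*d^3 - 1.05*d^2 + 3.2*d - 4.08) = 3.128*d^5 + 5.8*d^4 + 20.6425*d^3 - 3.4966*d^2 + 10.5048*d - 23.7456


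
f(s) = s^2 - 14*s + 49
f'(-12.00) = -38.00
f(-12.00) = 361.00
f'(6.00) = -2.00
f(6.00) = 1.00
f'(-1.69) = -17.38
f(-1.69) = 75.52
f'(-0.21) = -14.42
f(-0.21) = 51.98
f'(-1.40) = -16.80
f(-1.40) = 70.56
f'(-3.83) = -21.66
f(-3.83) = 117.29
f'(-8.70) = -31.40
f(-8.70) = 246.49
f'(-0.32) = -14.64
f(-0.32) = 53.58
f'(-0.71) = -15.42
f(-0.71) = 59.44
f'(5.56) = -2.88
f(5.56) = 2.07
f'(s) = 2*s - 14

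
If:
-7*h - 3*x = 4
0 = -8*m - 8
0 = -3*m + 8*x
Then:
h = -23/56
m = -1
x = -3/8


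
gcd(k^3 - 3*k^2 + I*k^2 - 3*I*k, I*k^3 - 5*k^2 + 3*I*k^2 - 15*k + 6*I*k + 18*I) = 1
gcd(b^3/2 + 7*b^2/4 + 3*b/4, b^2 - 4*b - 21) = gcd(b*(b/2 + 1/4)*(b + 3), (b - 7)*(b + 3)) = b + 3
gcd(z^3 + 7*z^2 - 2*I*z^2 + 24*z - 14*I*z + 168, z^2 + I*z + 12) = z + 4*I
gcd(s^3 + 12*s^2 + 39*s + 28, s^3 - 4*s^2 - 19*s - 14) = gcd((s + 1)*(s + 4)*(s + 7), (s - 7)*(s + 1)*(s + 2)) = s + 1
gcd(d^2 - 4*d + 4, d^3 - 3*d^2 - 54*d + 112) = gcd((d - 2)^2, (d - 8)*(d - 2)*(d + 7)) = d - 2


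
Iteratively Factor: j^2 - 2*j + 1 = (j - 1)*(j - 1)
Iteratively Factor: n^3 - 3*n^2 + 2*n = (n - 2)*(n^2 - n) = n*(n - 2)*(n - 1)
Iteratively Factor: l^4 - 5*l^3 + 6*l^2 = (l)*(l^3 - 5*l^2 + 6*l) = l^2*(l^2 - 5*l + 6) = l^2*(l - 3)*(l - 2)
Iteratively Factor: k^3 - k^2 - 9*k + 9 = (k - 3)*(k^2 + 2*k - 3) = (k - 3)*(k - 1)*(k + 3)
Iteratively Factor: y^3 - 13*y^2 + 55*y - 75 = (y - 3)*(y^2 - 10*y + 25) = (y - 5)*(y - 3)*(y - 5)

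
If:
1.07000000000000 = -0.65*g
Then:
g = -1.65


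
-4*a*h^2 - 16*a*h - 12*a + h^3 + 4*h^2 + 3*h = (-4*a + h)*(h + 1)*(h + 3)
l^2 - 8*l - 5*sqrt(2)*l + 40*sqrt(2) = (l - 8)*(l - 5*sqrt(2))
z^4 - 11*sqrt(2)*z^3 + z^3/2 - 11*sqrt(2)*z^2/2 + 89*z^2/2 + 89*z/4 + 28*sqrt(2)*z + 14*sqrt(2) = (z + 1/2)*(z - 8*sqrt(2))*(z - 7*sqrt(2)/2)*(z + sqrt(2)/2)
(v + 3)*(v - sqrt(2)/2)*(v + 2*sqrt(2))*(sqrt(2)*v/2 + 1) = sqrt(2)*v^4/2 + 3*sqrt(2)*v^3/2 + 5*v^3/2 + sqrt(2)*v^2/2 + 15*v^2/2 - 2*v + 3*sqrt(2)*v/2 - 6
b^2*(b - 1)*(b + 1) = b^4 - b^2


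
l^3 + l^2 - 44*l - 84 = (l - 7)*(l + 2)*(l + 6)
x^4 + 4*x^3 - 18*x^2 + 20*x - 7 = (x - 1)^3*(x + 7)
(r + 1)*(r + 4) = r^2 + 5*r + 4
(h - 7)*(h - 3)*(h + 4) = h^3 - 6*h^2 - 19*h + 84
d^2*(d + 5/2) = d^3 + 5*d^2/2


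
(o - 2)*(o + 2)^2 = o^3 + 2*o^2 - 4*o - 8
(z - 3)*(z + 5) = z^2 + 2*z - 15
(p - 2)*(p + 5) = p^2 + 3*p - 10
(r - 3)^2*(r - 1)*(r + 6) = r^4 - r^3 - 27*r^2 + 81*r - 54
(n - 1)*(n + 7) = n^2 + 6*n - 7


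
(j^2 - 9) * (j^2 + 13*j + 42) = j^4 + 13*j^3 + 33*j^2 - 117*j - 378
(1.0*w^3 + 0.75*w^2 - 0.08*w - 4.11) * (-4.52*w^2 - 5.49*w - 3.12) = -4.52*w^5 - 8.88*w^4 - 6.8759*w^3 + 16.6764*w^2 + 22.8135*w + 12.8232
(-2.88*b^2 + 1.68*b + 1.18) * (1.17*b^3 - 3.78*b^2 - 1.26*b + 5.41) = -3.3696*b^5 + 12.852*b^4 - 1.341*b^3 - 22.158*b^2 + 7.602*b + 6.3838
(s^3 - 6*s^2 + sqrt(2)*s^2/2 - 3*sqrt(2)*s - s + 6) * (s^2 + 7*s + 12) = s^5 + sqrt(2)*s^4/2 + s^4 - 31*s^3 + sqrt(2)*s^3/2 - 73*s^2 - 15*sqrt(2)*s^2 - 36*sqrt(2)*s + 30*s + 72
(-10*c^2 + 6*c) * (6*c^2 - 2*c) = -60*c^4 + 56*c^3 - 12*c^2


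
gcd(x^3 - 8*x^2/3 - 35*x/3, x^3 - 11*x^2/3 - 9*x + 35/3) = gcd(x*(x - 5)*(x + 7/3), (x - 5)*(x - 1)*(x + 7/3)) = x^2 - 8*x/3 - 35/3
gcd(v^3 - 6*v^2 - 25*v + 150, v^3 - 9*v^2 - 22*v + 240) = v^2 - v - 30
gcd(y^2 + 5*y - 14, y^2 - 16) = 1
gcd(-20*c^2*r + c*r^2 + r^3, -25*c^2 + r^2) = 5*c + r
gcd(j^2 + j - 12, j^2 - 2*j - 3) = j - 3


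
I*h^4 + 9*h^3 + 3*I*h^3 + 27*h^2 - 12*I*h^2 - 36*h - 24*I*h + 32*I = (h + 4)*(h - 8*I)*(h - I)*(I*h - I)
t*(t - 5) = t^2 - 5*t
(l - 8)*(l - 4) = l^2 - 12*l + 32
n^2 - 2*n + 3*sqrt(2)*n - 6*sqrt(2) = (n - 2)*(n + 3*sqrt(2))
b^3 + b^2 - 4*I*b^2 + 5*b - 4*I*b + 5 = (b + 1)*(b - 5*I)*(b + I)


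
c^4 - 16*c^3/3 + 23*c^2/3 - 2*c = c*(c - 3)*(c - 2)*(c - 1/3)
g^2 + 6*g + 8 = (g + 2)*(g + 4)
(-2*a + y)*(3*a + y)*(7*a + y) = -42*a^3 + a^2*y + 8*a*y^2 + y^3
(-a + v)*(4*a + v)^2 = -16*a^3 + 8*a^2*v + 7*a*v^2 + v^3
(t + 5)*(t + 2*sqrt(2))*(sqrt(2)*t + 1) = sqrt(2)*t^3 + 5*t^2 + 5*sqrt(2)*t^2 + 2*sqrt(2)*t + 25*t + 10*sqrt(2)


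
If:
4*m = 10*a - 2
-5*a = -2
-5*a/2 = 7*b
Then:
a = 2/5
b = -1/7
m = 1/2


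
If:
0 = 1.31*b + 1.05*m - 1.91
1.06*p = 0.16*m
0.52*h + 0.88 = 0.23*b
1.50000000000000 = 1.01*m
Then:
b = 0.27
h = -1.57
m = 1.49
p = 0.22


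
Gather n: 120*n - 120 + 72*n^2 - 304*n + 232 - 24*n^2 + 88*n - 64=48*n^2 - 96*n + 48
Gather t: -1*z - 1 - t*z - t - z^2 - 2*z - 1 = t*(-z - 1) - z^2 - 3*z - 2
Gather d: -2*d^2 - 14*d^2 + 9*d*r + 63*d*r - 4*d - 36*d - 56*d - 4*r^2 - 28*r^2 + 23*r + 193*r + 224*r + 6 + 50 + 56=-16*d^2 + d*(72*r - 96) - 32*r^2 + 440*r + 112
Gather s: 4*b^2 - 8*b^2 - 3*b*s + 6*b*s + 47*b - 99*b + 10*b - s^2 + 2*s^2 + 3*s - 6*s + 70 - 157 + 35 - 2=-4*b^2 - 42*b + s^2 + s*(3*b - 3) - 54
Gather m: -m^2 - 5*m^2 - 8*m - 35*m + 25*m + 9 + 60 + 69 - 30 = -6*m^2 - 18*m + 108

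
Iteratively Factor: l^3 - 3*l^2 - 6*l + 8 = (l + 2)*(l^2 - 5*l + 4) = (l - 4)*(l + 2)*(l - 1)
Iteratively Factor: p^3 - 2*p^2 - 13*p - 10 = (p + 1)*(p^2 - 3*p - 10) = (p - 5)*(p + 1)*(p + 2)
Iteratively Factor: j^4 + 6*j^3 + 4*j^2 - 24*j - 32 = (j + 2)*(j^3 + 4*j^2 - 4*j - 16) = (j + 2)^2*(j^2 + 2*j - 8) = (j - 2)*(j + 2)^2*(j + 4)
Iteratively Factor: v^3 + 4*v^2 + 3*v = (v + 1)*(v^2 + 3*v) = (v + 1)*(v + 3)*(v)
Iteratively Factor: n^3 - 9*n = (n)*(n^2 - 9) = n*(n - 3)*(n + 3)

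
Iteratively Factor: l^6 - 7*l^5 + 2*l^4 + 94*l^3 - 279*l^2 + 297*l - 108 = (l - 3)*(l^5 - 4*l^4 - 10*l^3 + 64*l^2 - 87*l + 36) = (l - 3)*(l + 4)*(l^4 - 8*l^3 + 22*l^2 - 24*l + 9) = (l - 3)*(l - 1)*(l + 4)*(l^3 - 7*l^2 + 15*l - 9) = (l - 3)*(l - 1)^2*(l + 4)*(l^2 - 6*l + 9) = (l - 3)^2*(l - 1)^2*(l + 4)*(l - 3)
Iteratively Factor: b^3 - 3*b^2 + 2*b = (b - 2)*(b^2 - b) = b*(b - 2)*(b - 1)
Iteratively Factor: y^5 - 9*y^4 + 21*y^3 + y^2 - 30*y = (y - 5)*(y^4 - 4*y^3 + y^2 + 6*y) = (y - 5)*(y - 2)*(y^3 - 2*y^2 - 3*y) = (y - 5)*(y - 2)*(y + 1)*(y^2 - 3*y) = y*(y - 5)*(y - 2)*(y + 1)*(y - 3)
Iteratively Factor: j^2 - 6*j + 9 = (j - 3)*(j - 3)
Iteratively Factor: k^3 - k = (k - 1)*(k^2 + k) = k*(k - 1)*(k + 1)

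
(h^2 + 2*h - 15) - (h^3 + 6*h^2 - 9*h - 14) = -h^3 - 5*h^2 + 11*h - 1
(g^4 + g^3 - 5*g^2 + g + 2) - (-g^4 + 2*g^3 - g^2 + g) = 2*g^4 - g^3 - 4*g^2 + 2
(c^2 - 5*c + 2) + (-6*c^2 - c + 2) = -5*c^2 - 6*c + 4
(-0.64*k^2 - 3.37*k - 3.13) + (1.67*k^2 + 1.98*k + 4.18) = 1.03*k^2 - 1.39*k + 1.05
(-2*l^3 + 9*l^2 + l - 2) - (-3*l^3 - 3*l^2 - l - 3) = l^3 + 12*l^2 + 2*l + 1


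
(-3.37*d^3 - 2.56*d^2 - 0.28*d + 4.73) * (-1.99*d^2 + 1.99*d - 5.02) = 6.7063*d^5 - 1.6119*d^4 + 12.3802*d^3 + 2.8813*d^2 + 10.8183*d - 23.7446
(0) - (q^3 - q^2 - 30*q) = -q^3 + q^2 + 30*q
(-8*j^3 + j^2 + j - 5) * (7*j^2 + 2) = -56*j^5 + 7*j^4 - 9*j^3 - 33*j^2 + 2*j - 10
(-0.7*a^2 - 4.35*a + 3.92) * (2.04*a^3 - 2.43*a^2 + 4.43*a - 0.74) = -1.428*a^5 - 7.173*a^4 + 15.4663*a^3 - 28.2781*a^2 + 20.5846*a - 2.9008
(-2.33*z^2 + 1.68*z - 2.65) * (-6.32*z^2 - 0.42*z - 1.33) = 14.7256*z^4 - 9.639*z^3 + 19.1413*z^2 - 1.1214*z + 3.5245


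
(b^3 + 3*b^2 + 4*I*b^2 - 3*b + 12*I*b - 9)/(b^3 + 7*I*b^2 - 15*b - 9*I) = (b + 3)/(b + 3*I)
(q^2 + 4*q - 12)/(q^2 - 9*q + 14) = (q + 6)/(q - 7)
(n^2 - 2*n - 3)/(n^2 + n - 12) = (n + 1)/(n + 4)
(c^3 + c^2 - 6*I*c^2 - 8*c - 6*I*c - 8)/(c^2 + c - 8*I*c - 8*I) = (c^2 - 6*I*c - 8)/(c - 8*I)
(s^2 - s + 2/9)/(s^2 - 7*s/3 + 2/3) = (s - 2/3)/(s - 2)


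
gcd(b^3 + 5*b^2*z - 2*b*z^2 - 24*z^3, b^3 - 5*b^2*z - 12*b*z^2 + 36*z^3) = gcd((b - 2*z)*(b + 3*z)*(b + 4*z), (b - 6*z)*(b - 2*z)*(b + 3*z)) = -b^2 - b*z + 6*z^2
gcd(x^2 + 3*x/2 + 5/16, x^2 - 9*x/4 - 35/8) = x + 5/4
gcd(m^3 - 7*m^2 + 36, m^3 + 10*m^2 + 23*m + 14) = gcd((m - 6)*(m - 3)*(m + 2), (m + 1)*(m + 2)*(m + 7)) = m + 2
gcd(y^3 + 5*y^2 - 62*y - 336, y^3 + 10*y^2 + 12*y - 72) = y + 6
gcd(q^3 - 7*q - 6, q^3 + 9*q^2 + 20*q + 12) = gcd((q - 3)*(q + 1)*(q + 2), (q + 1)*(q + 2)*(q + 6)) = q^2 + 3*q + 2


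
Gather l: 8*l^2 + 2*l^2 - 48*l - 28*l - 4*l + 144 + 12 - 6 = 10*l^2 - 80*l + 150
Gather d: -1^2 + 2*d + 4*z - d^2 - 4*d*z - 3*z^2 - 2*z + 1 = -d^2 + d*(2 - 4*z) - 3*z^2 + 2*z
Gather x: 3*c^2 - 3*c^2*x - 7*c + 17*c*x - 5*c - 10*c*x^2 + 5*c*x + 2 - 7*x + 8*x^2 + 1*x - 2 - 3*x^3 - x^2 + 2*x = 3*c^2 - 12*c - 3*x^3 + x^2*(7 - 10*c) + x*(-3*c^2 + 22*c - 4)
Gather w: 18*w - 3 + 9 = 18*w + 6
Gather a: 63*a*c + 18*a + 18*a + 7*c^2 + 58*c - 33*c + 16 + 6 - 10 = a*(63*c + 36) + 7*c^2 + 25*c + 12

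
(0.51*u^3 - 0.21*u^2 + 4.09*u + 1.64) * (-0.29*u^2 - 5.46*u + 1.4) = -0.1479*u^5 - 2.7237*u^4 + 0.6745*u^3 - 23.101*u^2 - 3.2284*u + 2.296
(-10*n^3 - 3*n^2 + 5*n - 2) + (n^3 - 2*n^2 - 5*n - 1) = -9*n^3 - 5*n^2 - 3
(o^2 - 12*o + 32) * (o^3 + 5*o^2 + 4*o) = o^5 - 7*o^4 - 24*o^3 + 112*o^2 + 128*o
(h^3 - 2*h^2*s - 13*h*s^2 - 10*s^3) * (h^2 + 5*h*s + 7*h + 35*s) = h^5 + 3*h^4*s + 7*h^4 - 23*h^3*s^2 + 21*h^3*s - 75*h^2*s^3 - 161*h^2*s^2 - 50*h*s^4 - 525*h*s^3 - 350*s^4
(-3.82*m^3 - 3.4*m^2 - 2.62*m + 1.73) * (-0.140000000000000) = 0.5348*m^3 + 0.476*m^2 + 0.3668*m - 0.2422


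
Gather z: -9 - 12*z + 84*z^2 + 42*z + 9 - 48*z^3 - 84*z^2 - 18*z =-48*z^3 + 12*z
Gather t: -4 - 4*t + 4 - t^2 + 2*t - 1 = -t^2 - 2*t - 1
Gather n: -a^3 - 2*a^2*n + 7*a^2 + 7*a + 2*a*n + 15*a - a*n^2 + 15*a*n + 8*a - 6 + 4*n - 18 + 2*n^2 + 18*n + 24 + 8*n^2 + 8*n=-a^3 + 7*a^2 + 30*a + n^2*(10 - a) + n*(-2*a^2 + 17*a + 30)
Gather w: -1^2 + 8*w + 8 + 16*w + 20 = 24*w + 27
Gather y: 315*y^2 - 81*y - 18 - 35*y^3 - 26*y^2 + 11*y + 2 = -35*y^3 + 289*y^2 - 70*y - 16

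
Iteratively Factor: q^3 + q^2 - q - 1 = (q - 1)*(q^2 + 2*q + 1) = (q - 1)*(q + 1)*(q + 1)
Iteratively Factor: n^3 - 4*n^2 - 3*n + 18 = (n - 3)*(n^2 - n - 6) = (n - 3)^2*(n + 2)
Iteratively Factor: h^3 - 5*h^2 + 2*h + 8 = (h + 1)*(h^2 - 6*h + 8) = (h - 2)*(h + 1)*(h - 4)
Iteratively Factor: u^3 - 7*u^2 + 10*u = (u)*(u^2 - 7*u + 10) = u*(u - 5)*(u - 2)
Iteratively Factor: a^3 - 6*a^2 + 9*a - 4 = (a - 1)*(a^2 - 5*a + 4) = (a - 1)^2*(a - 4)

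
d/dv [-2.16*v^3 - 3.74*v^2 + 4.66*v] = -6.48*v^2 - 7.48*v + 4.66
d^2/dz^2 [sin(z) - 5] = -sin(z)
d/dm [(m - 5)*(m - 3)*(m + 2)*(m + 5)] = 4*m^3 - 3*m^2 - 62*m + 25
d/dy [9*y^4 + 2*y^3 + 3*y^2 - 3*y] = 36*y^3 + 6*y^2 + 6*y - 3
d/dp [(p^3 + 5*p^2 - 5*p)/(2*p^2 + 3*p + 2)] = (2*p^4 + 6*p^3 + 31*p^2 + 20*p - 10)/(4*p^4 + 12*p^3 + 17*p^2 + 12*p + 4)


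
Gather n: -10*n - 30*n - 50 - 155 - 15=-40*n - 220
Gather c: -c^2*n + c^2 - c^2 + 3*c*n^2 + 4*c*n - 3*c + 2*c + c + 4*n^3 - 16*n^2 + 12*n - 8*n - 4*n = -c^2*n + c*(3*n^2 + 4*n) + 4*n^3 - 16*n^2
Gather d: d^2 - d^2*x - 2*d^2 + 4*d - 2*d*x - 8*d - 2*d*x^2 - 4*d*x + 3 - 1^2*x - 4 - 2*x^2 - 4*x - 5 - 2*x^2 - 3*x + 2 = d^2*(-x - 1) + d*(-2*x^2 - 6*x - 4) - 4*x^2 - 8*x - 4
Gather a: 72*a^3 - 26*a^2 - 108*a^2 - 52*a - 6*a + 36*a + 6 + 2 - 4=72*a^3 - 134*a^2 - 22*a + 4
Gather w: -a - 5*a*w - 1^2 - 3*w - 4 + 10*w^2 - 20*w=-a + 10*w^2 + w*(-5*a - 23) - 5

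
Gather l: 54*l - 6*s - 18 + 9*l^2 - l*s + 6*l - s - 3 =9*l^2 + l*(60 - s) - 7*s - 21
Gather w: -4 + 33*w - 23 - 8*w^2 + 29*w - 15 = -8*w^2 + 62*w - 42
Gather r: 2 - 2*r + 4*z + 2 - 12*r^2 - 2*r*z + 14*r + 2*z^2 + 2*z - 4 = -12*r^2 + r*(12 - 2*z) + 2*z^2 + 6*z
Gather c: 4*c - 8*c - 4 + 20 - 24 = -4*c - 8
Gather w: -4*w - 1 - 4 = -4*w - 5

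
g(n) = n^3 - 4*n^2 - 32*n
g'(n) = 3*n^2 - 8*n - 32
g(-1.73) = 38.21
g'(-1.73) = -9.18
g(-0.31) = 9.51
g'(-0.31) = -29.23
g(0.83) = -28.74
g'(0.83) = -36.57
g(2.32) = -83.28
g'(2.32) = -34.41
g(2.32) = -83.28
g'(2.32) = -34.41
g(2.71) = -96.19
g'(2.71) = -31.65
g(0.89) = -30.94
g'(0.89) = -36.74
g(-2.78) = 36.56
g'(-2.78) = 13.43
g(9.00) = 117.00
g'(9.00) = 139.00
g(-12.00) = -1920.00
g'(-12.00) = 496.00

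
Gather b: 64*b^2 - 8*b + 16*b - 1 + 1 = 64*b^2 + 8*b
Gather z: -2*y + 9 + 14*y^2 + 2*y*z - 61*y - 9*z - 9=14*y^2 - 63*y + z*(2*y - 9)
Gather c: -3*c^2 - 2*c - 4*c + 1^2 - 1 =-3*c^2 - 6*c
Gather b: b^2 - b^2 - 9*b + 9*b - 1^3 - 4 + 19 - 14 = 0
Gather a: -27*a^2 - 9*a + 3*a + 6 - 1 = -27*a^2 - 6*a + 5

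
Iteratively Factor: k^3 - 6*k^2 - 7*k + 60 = (k + 3)*(k^2 - 9*k + 20) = (k - 5)*(k + 3)*(k - 4)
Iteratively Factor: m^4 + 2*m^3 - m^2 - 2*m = (m)*(m^3 + 2*m^2 - m - 2) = m*(m + 2)*(m^2 - 1) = m*(m + 1)*(m + 2)*(m - 1)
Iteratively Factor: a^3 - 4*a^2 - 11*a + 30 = (a - 5)*(a^2 + a - 6) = (a - 5)*(a - 2)*(a + 3)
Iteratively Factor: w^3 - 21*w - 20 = (w - 5)*(w^2 + 5*w + 4) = (w - 5)*(w + 4)*(w + 1)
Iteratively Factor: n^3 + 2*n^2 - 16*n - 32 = (n - 4)*(n^2 + 6*n + 8) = (n - 4)*(n + 2)*(n + 4)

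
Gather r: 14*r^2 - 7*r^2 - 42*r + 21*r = 7*r^2 - 21*r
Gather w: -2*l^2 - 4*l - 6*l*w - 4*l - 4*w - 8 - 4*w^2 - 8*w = -2*l^2 - 8*l - 4*w^2 + w*(-6*l - 12) - 8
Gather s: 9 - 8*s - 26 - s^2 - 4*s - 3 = -s^2 - 12*s - 20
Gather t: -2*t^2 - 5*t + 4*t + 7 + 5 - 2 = -2*t^2 - t + 10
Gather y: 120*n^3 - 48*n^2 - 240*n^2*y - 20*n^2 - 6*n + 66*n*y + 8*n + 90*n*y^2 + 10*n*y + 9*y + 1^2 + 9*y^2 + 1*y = 120*n^3 - 68*n^2 + 2*n + y^2*(90*n + 9) + y*(-240*n^2 + 76*n + 10) + 1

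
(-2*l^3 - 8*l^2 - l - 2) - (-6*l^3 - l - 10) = 4*l^3 - 8*l^2 + 8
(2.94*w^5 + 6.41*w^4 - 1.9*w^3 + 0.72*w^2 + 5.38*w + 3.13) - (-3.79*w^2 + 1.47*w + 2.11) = 2.94*w^5 + 6.41*w^4 - 1.9*w^3 + 4.51*w^2 + 3.91*w + 1.02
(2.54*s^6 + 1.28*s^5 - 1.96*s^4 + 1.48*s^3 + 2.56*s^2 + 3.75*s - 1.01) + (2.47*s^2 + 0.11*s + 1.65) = 2.54*s^6 + 1.28*s^5 - 1.96*s^4 + 1.48*s^3 + 5.03*s^2 + 3.86*s + 0.64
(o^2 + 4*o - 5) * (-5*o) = -5*o^3 - 20*o^2 + 25*o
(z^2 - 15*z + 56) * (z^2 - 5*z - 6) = z^4 - 20*z^3 + 125*z^2 - 190*z - 336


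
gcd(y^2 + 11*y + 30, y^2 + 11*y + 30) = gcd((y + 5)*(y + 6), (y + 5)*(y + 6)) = y^2 + 11*y + 30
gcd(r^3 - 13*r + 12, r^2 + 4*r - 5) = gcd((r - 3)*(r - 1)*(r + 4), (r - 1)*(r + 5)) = r - 1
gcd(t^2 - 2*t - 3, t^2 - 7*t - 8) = t + 1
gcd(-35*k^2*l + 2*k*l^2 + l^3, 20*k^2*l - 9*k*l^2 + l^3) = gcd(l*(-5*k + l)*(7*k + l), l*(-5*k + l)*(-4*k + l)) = 5*k*l - l^2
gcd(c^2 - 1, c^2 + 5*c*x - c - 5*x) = c - 1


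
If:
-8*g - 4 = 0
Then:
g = -1/2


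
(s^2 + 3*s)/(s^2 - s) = (s + 3)/(s - 1)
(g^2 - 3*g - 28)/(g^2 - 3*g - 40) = (-g^2 + 3*g + 28)/(-g^2 + 3*g + 40)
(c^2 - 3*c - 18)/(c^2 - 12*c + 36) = (c + 3)/(c - 6)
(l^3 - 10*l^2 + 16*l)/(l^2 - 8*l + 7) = l*(l^2 - 10*l + 16)/(l^2 - 8*l + 7)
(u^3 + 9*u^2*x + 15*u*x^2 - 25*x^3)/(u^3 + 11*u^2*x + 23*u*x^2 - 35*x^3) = (u + 5*x)/(u + 7*x)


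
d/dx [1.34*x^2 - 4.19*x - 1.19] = 2.68*x - 4.19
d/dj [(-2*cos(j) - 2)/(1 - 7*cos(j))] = 16*sin(j)/(7*cos(j) - 1)^2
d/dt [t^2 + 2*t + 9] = 2*t + 2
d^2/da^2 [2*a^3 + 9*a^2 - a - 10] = 12*a + 18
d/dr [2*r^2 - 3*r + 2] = 4*r - 3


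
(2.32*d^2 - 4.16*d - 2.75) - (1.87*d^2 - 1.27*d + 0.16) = 0.45*d^2 - 2.89*d - 2.91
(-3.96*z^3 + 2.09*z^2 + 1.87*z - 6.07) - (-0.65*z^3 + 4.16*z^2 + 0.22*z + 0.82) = -3.31*z^3 - 2.07*z^2 + 1.65*z - 6.89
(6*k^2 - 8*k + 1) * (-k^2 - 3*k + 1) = -6*k^4 - 10*k^3 + 29*k^2 - 11*k + 1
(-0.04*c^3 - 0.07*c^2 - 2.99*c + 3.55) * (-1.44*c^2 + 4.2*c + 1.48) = 0.0576*c^5 - 0.0672*c^4 + 3.9524*c^3 - 17.7736*c^2 + 10.4848*c + 5.254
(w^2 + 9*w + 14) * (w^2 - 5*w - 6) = w^4 + 4*w^3 - 37*w^2 - 124*w - 84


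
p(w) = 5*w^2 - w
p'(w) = 10*w - 1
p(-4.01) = 84.41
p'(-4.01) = -41.10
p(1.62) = 11.50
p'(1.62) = 15.20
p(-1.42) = 11.50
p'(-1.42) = -15.20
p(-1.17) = 8.01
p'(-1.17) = -12.70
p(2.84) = 37.49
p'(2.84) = 27.40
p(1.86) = 15.44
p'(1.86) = 17.60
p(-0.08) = 0.11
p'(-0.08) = -1.80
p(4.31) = 88.57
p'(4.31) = 42.10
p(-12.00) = 732.00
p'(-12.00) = -121.00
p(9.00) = 396.00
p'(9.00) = 89.00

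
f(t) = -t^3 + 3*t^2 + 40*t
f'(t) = -3*t^2 + 6*t + 40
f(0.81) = 33.84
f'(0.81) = 42.89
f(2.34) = 97.21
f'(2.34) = 37.61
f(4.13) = 145.93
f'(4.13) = 13.61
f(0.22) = 8.93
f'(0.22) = 41.17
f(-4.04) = -46.70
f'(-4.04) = -33.20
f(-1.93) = -58.84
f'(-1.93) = 17.25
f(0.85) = 35.55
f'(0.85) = 42.93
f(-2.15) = -62.19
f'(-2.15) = 13.23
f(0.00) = 0.00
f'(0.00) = 40.00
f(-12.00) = 1680.00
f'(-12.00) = -464.00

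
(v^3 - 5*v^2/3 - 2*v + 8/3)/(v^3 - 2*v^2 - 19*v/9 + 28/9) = 3*(v - 2)/(3*v - 7)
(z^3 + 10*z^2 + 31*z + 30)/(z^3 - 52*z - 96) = (z^2 + 8*z + 15)/(z^2 - 2*z - 48)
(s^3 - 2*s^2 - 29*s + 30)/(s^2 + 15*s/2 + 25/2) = 2*(s^2 - 7*s + 6)/(2*s + 5)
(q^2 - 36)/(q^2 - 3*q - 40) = (36 - q^2)/(-q^2 + 3*q + 40)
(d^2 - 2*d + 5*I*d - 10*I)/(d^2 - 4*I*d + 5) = (d^2 + d*(-2 + 5*I) - 10*I)/(d^2 - 4*I*d + 5)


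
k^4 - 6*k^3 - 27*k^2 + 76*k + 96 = (k - 8)*(k - 3)*(k + 1)*(k + 4)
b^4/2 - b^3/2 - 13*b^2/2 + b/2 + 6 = (b/2 + 1/2)*(b - 4)*(b - 1)*(b + 3)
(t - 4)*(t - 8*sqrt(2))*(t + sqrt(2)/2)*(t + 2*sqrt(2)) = t^4 - 11*sqrt(2)*t^3/2 - 4*t^3 - 38*t^2 + 22*sqrt(2)*t^2 - 16*sqrt(2)*t + 152*t + 64*sqrt(2)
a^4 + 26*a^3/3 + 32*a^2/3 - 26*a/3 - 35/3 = (a - 1)*(a + 1)*(a + 5/3)*(a + 7)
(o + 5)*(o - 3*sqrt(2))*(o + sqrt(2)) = o^3 - 2*sqrt(2)*o^2 + 5*o^2 - 10*sqrt(2)*o - 6*o - 30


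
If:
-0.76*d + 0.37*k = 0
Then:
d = 0.486842105263158*k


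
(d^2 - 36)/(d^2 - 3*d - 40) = (36 - d^2)/(-d^2 + 3*d + 40)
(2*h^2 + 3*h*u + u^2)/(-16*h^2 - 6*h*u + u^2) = (h + u)/(-8*h + u)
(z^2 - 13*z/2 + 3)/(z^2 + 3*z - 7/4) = 2*(z - 6)/(2*z + 7)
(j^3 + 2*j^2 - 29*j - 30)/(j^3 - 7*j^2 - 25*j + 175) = (j^2 + 7*j + 6)/(j^2 - 2*j - 35)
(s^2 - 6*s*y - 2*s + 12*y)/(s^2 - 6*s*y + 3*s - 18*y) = (s - 2)/(s + 3)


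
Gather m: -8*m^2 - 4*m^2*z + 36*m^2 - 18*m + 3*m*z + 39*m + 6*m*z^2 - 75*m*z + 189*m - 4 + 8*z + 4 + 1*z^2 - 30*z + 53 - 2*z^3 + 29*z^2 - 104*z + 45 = m^2*(28 - 4*z) + m*(6*z^2 - 72*z + 210) - 2*z^3 + 30*z^2 - 126*z + 98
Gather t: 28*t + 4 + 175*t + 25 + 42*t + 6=245*t + 35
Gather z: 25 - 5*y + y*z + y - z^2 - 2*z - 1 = -4*y - z^2 + z*(y - 2) + 24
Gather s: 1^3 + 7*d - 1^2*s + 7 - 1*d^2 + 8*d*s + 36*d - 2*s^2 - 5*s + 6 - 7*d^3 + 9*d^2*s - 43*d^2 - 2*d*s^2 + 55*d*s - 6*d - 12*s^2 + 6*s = -7*d^3 - 44*d^2 + 37*d + s^2*(-2*d - 14) + s*(9*d^2 + 63*d) + 14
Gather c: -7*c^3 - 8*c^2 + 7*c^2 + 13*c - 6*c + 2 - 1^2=-7*c^3 - c^2 + 7*c + 1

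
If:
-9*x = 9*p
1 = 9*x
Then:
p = -1/9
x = 1/9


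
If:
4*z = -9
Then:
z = -9/4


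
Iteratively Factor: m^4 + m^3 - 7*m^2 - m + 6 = (m - 1)*(m^3 + 2*m^2 - 5*m - 6) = (m - 1)*(m + 1)*(m^2 + m - 6) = (m - 2)*(m - 1)*(m + 1)*(m + 3)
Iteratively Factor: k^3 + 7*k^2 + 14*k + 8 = (k + 1)*(k^2 + 6*k + 8) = (k + 1)*(k + 2)*(k + 4)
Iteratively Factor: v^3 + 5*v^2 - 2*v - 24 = (v + 3)*(v^2 + 2*v - 8) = (v - 2)*(v + 3)*(v + 4)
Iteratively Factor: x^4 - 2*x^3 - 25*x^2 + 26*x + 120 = (x - 3)*(x^3 + x^2 - 22*x - 40) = (x - 3)*(x + 4)*(x^2 - 3*x - 10) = (x - 3)*(x + 2)*(x + 4)*(x - 5)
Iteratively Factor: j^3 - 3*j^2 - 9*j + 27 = (j + 3)*(j^2 - 6*j + 9) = (j - 3)*(j + 3)*(j - 3)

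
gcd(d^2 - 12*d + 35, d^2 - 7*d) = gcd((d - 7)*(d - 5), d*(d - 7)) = d - 7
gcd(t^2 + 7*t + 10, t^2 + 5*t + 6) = t + 2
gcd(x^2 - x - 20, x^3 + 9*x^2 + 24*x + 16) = x + 4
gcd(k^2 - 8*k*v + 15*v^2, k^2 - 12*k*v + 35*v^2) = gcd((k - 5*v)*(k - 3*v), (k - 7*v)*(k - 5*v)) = -k + 5*v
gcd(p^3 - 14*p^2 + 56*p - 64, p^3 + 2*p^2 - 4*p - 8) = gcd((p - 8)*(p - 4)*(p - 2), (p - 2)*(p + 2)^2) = p - 2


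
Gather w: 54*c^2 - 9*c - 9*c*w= 54*c^2 - 9*c*w - 9*c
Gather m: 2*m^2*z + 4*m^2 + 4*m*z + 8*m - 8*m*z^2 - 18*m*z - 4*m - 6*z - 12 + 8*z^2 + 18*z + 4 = m^2*(2*z + 4) + m*(-8*z^2 - 14*z + 4) + 8*z^2 + 12*z - 8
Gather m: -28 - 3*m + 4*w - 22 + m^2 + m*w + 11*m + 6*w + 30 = m^2 + m*(w + 8) + 10*w - 20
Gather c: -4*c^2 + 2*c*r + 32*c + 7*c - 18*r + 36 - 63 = -4*c^2 + c*(2*r + 39) - 18*r - 27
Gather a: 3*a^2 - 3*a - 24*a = 3*a^2 - 27*a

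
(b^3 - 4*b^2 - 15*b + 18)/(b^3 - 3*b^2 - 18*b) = (b - 1)/b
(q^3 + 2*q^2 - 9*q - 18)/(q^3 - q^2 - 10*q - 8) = (q^2 - 9)/(q^2 - 3*q - 4)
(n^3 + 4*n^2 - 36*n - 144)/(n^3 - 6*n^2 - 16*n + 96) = (n + 6)/(n - 4)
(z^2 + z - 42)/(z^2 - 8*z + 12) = (z + 7)/(z - 2)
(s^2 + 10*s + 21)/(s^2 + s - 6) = (s + 7)/(s - 2)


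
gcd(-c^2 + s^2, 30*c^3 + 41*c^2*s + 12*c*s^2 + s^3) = c + s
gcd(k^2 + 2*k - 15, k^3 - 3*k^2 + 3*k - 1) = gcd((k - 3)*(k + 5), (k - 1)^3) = 1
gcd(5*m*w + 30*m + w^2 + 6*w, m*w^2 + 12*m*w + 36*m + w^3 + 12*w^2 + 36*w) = w + 6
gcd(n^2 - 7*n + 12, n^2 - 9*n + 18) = n - 3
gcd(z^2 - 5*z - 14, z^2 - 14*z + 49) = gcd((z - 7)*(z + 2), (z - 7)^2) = z - 7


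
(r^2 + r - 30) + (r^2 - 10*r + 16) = 2*r^2 - 9*r - 14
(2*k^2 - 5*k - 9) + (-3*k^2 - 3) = -k^2 - 5*k - 12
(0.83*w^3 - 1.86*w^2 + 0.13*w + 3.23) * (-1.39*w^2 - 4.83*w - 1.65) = -1.1537*w^5 - 1.4235*w^4 + 7.4336*w^3 - 2.0486*w^2 - 15.8154*w - 5.3295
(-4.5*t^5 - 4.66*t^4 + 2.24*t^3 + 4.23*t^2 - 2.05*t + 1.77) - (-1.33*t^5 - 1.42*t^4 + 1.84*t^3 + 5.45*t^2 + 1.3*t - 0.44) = -3.17*t^5 - 3.24*t^4 + 0.4*t^3 - 1.22*t^2 - 3.35*t + 2.21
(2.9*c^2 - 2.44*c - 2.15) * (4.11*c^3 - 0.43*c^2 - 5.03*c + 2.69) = 11.919*c^5 - 11.2754*c^4 - 22.3743*c^3 + 20.9987*c^2 + 4.2509*c - 5.7835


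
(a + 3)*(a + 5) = a^2 + 8*a + 15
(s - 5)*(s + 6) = s^2 + s - 30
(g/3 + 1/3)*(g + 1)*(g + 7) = g^3/3 + 3*g^2 + 5*g + 7/3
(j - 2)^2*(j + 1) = j^3 - 3*j^2 + 4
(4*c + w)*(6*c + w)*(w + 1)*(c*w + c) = 24*c^3*w^2 + 48*c^3*w + 24*c^3 + 10*c^2*w^3 + 20*c^2*w^2 + 10*c^2*w + c*w^4 + 2*c*w^3 + c*w^2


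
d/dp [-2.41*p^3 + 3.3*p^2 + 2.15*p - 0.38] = -7.23*p^2 + 6.6*p + 2.15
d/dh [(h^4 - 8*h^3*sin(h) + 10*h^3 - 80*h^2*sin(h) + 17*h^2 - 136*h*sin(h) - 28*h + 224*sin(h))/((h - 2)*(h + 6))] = 2*(-4*h^5*cos(h) + h^5 - 4*h^4*sin(h) - 56*h^4*cos(h) + 11*h^4 - 32*h^3*sin(h) - 180*h^3*cos(h) + 16*h^3 + 52*h^2*sin(h) + 320*h^2*cos(h) - 132*h^2 + 736*h*sin(h) + 1264*h*cos(h) - 204*h + 368*sin(h) - 1344*cos(h) + 168)/(h^4 + 8*h^3 - 8*h^2 - 96*h + 144)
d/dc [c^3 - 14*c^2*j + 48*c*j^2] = 3*c^2 - 28*c*j + 48*j^2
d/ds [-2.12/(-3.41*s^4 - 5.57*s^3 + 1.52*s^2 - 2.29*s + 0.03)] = (-28.9168*s^3 - 35.4252*s^2 + 6.4448*s - 4.8548)/(3.41*s^4 + 5.57*s^3 - 1.52*s^2 + 2.29*s - 0.03)^2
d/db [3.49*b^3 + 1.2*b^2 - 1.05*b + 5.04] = 10.47*b^2 + 2.4*b - 1.05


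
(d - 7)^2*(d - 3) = d^3 - 17*d^2 + 91*d - 147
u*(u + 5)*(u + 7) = u^3 + 12*u^2 + 35*u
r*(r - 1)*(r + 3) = r^3 + 2*r^2 - 3*r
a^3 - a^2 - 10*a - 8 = (a - 4)*(a + 1)*(a + 2)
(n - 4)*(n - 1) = n^2 - 5*n + 4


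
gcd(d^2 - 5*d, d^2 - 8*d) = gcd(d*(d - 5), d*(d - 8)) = d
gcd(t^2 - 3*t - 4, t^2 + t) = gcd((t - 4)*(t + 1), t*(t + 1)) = t + 1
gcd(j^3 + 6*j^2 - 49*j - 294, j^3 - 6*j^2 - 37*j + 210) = j^2 - j - 42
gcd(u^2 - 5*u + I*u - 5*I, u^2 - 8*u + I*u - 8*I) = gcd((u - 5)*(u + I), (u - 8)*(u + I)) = u + I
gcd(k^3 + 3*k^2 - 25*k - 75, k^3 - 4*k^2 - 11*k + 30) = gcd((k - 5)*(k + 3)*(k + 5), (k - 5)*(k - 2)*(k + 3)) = k^2 - 2*k - 15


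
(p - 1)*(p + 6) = p^2 + 5*p - 6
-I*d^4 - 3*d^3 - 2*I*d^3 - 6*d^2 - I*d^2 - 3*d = d*(d + 1)*(d - 3*I)*(-I*d - I)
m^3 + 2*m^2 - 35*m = m*(m - 5)*(m + 7)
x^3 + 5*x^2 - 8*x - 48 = (x - 3)*(x + 4)^2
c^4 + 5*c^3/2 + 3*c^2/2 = c^2*(c + 1)*(c + 3/2)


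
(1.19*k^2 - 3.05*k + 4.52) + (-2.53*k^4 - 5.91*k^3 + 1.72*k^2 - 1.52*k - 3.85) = -2.53*k^4 - 5.91*k^3 + 2.91*k^2 - 4.57*k + 0.669999999999999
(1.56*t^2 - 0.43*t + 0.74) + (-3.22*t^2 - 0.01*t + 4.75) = -1.66*t^2 - 0.44*t + 5.49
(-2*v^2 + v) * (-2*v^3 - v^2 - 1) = 4*v^5 - v^3 + 2*v^2 - v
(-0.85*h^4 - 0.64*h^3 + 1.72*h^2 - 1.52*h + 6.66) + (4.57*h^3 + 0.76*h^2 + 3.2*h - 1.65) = -0.85*h^4 + 3.93*h^3 + 2.48*h^2 + 1.68*h + 5.01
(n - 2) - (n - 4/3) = -2/3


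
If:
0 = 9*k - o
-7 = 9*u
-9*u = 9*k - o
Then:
No Solution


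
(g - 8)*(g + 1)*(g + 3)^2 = g^4 - g^3 - 41*g^2 - 111*g - 72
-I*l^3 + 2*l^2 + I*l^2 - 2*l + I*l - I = (l + I)^2*(-I*l + I)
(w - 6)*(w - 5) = w^2 - 11*w + 30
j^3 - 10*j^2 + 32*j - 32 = (j - 4)^2*(j - 2)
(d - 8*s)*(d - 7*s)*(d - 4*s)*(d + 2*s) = d^4 - 17*d^3*s + 78*d^2*s^2 + 8*d*s^3 - 448*s^4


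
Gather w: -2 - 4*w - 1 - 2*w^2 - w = -2*w^2 - 5*w - 3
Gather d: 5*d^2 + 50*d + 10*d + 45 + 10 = 5*d^2 + 60*d + 55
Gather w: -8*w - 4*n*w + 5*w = w*(-4*n - 3)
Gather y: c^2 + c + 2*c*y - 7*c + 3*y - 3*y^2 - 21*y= c^2 - 6*c - 3*y^2 + y*(2*c - 18)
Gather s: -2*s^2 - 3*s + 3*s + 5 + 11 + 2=18 - 2*s^2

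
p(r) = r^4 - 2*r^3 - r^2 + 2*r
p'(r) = 4*r^3 - 6*r^2 - 2*r + 2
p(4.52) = 221.32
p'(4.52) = 239.76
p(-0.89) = -0.53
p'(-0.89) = -3.79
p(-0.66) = -0.99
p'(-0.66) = -0.44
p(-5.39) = 1117.37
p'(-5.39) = -787.90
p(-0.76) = -0.89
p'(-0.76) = -1.70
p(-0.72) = -0.94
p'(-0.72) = -1.16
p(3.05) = 26.59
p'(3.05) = 53.58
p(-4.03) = 370.37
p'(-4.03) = -349.19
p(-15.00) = 57120.00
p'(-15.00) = -14818.00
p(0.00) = 0.00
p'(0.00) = 2.00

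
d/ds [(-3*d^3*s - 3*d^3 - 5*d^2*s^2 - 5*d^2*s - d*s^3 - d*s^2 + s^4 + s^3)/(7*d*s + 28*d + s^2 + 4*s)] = ((7*d + 2*s + 4)*(3*d^3*s + 3*d^3 + 5*d^2*s^2 + 5*d^2*s + d*s^3 + d*s^2 - s^4 - s^3) + (7*d*s + 28*d + s^2 + 4*s)*(-3*d^3 - 10*d^2*s - 5*d^2 - 3*d*s^2 - 2*d*s + 4*s^3 + 3*s^2))/(7*d*s + 28*d + s^2 + 4*s)^2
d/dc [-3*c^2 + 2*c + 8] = 2 - 6*c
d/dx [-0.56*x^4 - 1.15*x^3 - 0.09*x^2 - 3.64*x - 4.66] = -2.24*x^3 - 3.45*x^2 - 0.18*x - 3.64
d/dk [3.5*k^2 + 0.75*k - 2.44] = 7.0*k + 0.75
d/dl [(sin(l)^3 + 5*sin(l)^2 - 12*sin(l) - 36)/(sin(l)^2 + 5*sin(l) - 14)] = (sin(l)^4 + 10*sin(l)^3 - 5*sin(l)^2 - 68*sin(l) + 348)*cos(l)/((sin(l) - 2)^2*(sin(l) + 7)^2)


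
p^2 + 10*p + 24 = (p + 4)*(p + 6)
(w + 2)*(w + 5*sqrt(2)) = w^2 + 2*w + 5*sqrt(2)*w + 10*sqrt(2)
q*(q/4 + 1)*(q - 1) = q^3/4 + 3*q^2/4 - q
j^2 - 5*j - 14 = (j - 7)*(j + 2)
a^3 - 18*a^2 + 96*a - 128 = (a - 8)^2*(a - 2)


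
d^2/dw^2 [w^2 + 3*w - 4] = 2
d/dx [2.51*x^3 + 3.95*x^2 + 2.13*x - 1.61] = 7.53*x^2 + 7.9*x + 2.13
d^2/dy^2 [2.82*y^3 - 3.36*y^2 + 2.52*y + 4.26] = 16.92*y - 6.72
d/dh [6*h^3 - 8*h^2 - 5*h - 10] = 18*h^2 - 16*h - 5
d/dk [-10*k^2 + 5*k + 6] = 5 - 20*k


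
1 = 1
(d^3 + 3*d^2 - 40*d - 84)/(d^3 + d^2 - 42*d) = (d + 2)/d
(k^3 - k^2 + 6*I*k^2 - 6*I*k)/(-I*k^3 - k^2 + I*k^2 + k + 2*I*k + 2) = k*(I*k^2 - k*(6 + I) + 6)/(k^3 - k^2*(1 + I) + k*(-2 + I) + 2*I)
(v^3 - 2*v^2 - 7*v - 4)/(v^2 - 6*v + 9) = (v^3 - 2*v^2 - 7*v - 4)/(v^2 - 6*v + 9)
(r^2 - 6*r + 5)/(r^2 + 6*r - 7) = (r - 5)/(r + 7)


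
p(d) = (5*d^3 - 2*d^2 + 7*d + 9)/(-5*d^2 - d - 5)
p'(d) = (10*d + 1)*(5*d^3 - 2*d^2 + 7*d + 9)/(-5*d^2 - d - 5)^2 + (15*d^2 - 4*d + 7)/(-5*d^2 - d - 5) = (-25*d^4 - 10*d^3 - 38*d^2 + 110*d - 26)/(25*d^4 + 10*d^3 + 51*d^2 + 10*d + 25)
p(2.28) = -2.22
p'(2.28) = -0.69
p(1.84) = -1.95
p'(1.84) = -0.53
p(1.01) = -1.73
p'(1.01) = 0.08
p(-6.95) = 7.58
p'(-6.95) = -1.00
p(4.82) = -4.41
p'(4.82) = -0.94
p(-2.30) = 2.69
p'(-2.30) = -1.25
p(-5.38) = 5.99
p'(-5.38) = -1.01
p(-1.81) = 2.04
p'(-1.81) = -1.46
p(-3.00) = 3.51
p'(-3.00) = -1.11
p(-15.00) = 15.62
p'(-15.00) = -1.00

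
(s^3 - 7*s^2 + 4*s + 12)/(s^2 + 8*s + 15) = (s^3 - 7*s^2 + 4*s + 12)/(s^2 + 8*s + 15)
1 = 1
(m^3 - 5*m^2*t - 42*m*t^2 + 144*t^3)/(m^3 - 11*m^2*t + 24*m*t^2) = (m + 6*t)/m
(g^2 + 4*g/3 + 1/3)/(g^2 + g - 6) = (g^2 + 4*g/3 + 1/3)/(g^2 + g - 6)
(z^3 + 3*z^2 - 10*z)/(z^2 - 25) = z*(z - 2)/(z - 5)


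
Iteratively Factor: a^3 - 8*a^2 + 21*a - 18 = (a - 2)*(a^2 - 6*a + 9) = (a - 3)*(a - 2)*(a - 3)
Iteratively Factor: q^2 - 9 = (q + 3)*(q - 3)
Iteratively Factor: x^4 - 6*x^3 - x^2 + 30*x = (x)*(x^3 - 6*x^2 - x + 30) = x*(x - 3)*(x^2 - 3*x - 10) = x*(x - 3)*(x + 2)*(x - 5)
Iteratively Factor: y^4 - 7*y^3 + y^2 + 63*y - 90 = (y - 2)*(y^3 - 5*y^2 - 9*y + 45) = (y - 3)*(y - 2)*(y^2 - 2*y - 15) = (y - 5)*(y - 3)*(y - 2)*(y + 3)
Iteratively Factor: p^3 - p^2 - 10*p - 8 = (p - 4)*(p^2 + 3*p + 2) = (p - 4)*(p + 2)*(p + 1)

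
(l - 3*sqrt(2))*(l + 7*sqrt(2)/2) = l^2 + sqrt(2)*l/2 - 21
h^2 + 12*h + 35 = (h + 5)*(h + 7)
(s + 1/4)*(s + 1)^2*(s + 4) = s^4 + 25*s^3/4 + 21*s^2/2 + 25*s/4 + 1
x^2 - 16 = (x - 4)*(x + 4)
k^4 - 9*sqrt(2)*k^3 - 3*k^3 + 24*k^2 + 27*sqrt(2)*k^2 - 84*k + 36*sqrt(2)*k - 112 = (k - 4)*(k + 1)*(k - 7*sqrt(2))*(k - 2*sqrt(2))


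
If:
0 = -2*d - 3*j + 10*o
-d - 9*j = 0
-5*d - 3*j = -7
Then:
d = 3/2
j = -1/6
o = 1/4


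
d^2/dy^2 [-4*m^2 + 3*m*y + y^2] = 2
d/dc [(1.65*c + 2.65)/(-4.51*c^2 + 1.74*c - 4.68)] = (7.4415*c^2 + 23.903*c - 12.333)/(20.3401*c^4 - 15.6948*c^3 + 45.2412*c^2 - 16.2864*c + 21.9024)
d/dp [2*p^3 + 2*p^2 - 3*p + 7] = 6*p^2 + 4*p - 3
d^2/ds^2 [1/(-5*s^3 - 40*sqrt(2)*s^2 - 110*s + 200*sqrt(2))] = 2*((3*s + 8*sqrt(2))*(s^3 + 8*sqrt(2)*s^2 + 22*s - 40*sqrt(2)) - (3*s^2 + 16*sqrt(2)*s + 22)^2)/(5*(s^3 + 8*sqrt(2)*s^2 + 22*s - 40*sqrt(2))^3)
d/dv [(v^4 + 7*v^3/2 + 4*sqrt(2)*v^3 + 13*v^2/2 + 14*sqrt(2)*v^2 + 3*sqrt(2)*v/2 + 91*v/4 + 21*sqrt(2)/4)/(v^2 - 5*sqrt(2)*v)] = (8*v^5 - 44*sqrt(2)*v^4 + 14*v^4 - 320*v^3 - 140*sqrt(2)*v^3 - 651*v^2 - 136*sqrt(2)*v^2 - 42*sqrt(2)*v + 210)/(4*v^2*(v^2 - 10*sqrt(2)*v + 50))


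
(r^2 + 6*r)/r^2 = (r + 6)/r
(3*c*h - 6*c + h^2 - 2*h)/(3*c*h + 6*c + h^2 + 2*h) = (h - 2)/(h + 2)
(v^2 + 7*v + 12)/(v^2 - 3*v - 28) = (v + 3)/(v - 7)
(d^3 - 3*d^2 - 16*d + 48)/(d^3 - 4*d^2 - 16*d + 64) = (d - 3)/(d - 4)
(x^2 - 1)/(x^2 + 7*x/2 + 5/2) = 2*(x - 1)/(2*x + 5)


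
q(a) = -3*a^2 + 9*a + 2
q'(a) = 9 - 6*a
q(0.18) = 3.52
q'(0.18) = 7.92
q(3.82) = -7.40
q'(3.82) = -13.92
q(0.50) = 5.75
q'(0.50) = 6.00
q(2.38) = 6.43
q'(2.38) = -5.28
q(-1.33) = -15.28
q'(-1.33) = 16.98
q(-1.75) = -22.94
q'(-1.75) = 19.50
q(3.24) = -0.33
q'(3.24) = -10.44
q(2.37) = 6.48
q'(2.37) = -5.22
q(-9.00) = -322.00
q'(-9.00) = 63.00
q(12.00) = -322.00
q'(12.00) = -63.00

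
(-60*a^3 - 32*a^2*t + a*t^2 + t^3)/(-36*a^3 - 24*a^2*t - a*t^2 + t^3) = (5*a + t)/(3*a + t)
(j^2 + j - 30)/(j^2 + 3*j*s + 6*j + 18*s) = (j - 5)/(j + 3*s)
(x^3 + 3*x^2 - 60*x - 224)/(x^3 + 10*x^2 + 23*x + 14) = (x^2 - 4*x - 32)/(x^2 + 3*x + 2)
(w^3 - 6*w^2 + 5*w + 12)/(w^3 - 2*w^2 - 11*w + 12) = (w^2 - 2*w - 3)/(w^2 + 2*w - 3)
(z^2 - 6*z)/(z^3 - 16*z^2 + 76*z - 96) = z/(z^2 - 10*z + 16)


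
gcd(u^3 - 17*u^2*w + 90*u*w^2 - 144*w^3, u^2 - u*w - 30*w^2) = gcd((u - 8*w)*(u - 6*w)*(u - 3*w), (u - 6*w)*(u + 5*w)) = u - 6*w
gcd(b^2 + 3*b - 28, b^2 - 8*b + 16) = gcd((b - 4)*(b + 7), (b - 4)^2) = b - 4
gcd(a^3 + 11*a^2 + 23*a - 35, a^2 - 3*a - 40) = a + 5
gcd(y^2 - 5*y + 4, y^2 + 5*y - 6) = y - 1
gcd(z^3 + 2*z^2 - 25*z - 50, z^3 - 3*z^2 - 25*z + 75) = z^2 - 25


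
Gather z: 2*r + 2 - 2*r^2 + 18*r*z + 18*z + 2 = -2*r^2 + 2*r + z*(18*r + 18) + 4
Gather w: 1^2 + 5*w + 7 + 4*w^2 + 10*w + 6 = 4*w^2 + 15*w + 14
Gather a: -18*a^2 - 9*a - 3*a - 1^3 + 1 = -18*a^2 - 12*a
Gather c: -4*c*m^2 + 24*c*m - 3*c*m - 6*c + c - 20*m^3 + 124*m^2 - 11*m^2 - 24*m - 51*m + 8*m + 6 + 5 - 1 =c*(-4*m^2 + 21*m - 5) - 20*m^3 + 113*m^2 - 67*m + 10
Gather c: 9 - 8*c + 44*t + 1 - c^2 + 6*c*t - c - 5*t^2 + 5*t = -c^2 + c*(6*t - 9) - 5*t^2 + 49*t + 10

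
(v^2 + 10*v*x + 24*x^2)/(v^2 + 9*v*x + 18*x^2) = (v + 4*x)/(v + 3*x)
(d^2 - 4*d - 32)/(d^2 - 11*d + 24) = (d + 4)/(d - 3)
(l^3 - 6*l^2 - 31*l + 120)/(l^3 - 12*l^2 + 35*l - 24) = (l + 5)/(l - 1)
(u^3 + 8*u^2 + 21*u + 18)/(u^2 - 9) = (u^2 + 5*u + 6)/(u - 3)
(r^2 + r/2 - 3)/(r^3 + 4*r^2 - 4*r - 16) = (r - 3/2)/(r^2 + 2*r - 8)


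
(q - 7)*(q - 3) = q^2 - 10*q + 21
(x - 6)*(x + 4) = x^2 - 2*x - 24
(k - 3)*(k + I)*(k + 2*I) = k^3 - 3*k^2 + 3*I*k^2 - 2*k - 9*I*k + 6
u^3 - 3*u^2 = u^2*(u - 3)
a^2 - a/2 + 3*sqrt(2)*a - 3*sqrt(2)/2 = (a - 1/2)*(a + 3*sqrt(2))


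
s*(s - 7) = s^2 - 7*s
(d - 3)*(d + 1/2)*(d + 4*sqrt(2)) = d^3 - 5*d^2/2 + 4*sqrt(2)*d^2 - 10*sqrt(2)*d - 3*d/2 - 6*sqrt(2)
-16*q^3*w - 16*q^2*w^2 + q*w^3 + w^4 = w*(-4*q + w)*(q + w)*(4*q + w)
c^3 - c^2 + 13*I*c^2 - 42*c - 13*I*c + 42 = (c - 1)*(c + 6*I)*(c + 7*I)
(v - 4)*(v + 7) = v^2 + 3*v - 28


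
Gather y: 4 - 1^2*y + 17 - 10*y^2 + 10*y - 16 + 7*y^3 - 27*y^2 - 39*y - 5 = 7*y^3 - 37*y^2 - 30*y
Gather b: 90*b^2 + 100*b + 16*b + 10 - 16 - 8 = 90*b^2 + 116*b - 14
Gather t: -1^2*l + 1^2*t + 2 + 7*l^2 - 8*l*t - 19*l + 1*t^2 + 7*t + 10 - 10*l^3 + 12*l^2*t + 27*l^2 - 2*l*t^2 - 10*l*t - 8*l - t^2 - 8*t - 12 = -10*l^3 + 34*l^2 - 2*l*t^2 - 28*l + t*(12*l^2 - 18*l)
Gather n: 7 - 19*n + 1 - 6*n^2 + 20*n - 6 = -6*n^2 + n + 2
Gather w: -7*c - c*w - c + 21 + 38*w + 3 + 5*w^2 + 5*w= -8*c + 5*w^2 + w*(43 - c) + 24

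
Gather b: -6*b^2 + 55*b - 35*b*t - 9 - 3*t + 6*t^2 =-6*b^2 + b*(55 - 35*t) + 6*t^2 - 3*t - 9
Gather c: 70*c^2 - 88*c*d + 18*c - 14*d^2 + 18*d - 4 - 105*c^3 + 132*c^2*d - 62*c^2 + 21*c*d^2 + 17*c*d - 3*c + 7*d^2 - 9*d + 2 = -105*c^3 + c^2*(132*d + 8) + c*(21*d^2 - 71*d + 15) - 7*d^2 + 9*d - 2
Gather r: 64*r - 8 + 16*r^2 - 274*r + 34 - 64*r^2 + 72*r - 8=-48*r^2 - 138*r + 18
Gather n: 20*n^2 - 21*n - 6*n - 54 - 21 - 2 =20*n^2 - 27*n - 77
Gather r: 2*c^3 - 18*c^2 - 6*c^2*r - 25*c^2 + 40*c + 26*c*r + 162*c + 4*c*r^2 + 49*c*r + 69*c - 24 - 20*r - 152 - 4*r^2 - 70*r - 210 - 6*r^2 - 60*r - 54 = 2*c^3 - 43*c^2 + 271*c + r^2*(4*c - 10) + r*(-6*c^2 + 75*c - 150) - 440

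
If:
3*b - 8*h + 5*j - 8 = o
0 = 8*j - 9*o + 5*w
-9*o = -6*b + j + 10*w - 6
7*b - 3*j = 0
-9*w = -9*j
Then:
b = 3/25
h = -299/360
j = 7/25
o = 91/225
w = 7/25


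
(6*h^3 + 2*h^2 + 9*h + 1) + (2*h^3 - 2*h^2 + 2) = 8*h^3 + 9*h + 3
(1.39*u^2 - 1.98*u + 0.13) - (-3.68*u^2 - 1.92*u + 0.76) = 5.07*u^2 - 0.0600000000000001*u - 0.63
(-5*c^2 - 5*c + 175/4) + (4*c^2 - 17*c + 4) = -c^2 - 22*c + 191/4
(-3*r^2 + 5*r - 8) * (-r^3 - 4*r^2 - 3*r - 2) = 3*r^5 + 7*r^4 - 3*r^3 + 23*r^2 + 14*r + 16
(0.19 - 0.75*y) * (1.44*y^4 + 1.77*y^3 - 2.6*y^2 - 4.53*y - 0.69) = -1.08*y^5 - 1.0539*y^4 + 2.2863*y^3 + 2.9035*y^2 - 0.3432*y - 0.1311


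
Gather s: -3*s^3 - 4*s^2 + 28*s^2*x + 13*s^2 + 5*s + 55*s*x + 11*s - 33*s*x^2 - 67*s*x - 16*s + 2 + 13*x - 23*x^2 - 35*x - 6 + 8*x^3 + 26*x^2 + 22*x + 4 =-3*s^3 + s^2*(28*x + 9) + s*(-33*x^2 - 12*x) + 8*x^3 + 3*x^2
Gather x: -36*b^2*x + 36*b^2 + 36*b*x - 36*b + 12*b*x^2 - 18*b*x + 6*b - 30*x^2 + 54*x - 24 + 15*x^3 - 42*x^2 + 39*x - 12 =36*b^2 - 30*b + 15*x^3 + x^2*(12*b - 72) + x*(-36*b^2 + 18*b + 93) - 36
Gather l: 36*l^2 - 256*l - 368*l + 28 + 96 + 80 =36*l^2 - 624*l + 204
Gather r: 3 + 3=6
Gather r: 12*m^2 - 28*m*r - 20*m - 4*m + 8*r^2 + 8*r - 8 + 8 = 12*m^2 - 24*m + 8*r^2 + r*(8 - 28*m)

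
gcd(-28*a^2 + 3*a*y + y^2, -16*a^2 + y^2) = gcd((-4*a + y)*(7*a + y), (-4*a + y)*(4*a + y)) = -4*a + y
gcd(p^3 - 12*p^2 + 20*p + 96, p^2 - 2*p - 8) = p + 2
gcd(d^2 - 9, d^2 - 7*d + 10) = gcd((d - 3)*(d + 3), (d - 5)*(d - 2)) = 1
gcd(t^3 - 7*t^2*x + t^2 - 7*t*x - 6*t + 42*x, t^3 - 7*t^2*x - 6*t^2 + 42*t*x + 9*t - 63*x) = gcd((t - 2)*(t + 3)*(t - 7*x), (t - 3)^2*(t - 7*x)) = -t + 7*x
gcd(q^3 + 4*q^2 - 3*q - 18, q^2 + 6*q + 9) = q^2 + 6*q + 9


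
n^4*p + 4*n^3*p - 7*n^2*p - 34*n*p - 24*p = (n - 3)*(n + 2)*(n + 4)*(n*p + p)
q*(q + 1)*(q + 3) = q^3 + 4*q^2 + 3*q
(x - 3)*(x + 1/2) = x^2 - 5*x/2 - 3/2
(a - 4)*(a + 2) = a^2 - 2*a - 8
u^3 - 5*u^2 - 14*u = u*(u - 7)*(u + 2)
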